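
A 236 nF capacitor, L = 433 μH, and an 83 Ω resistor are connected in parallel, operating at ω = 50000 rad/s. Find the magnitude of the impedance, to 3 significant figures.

27.4 Ω

X_L = ωL = 21.7 Ω
X_C = 1/(ωC) = 84.7 Ω
Parallel: admittances add. Y = 1/R + 1/(jωL) + jωC
Y = (0.0120 − j0.0344) S
|Y| = 0.0364 S → |Z| = 1/|Y| = 27.4 Ω, ∠Z = −∠Y = 70.7°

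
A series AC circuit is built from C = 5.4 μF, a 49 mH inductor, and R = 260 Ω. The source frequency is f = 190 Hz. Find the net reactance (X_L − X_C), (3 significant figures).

-96.6 Ω

ω = 2πf = 1194 rad/s
X_L = ωL = 58.5 Ω
X_C = 1/(ωC) = 155 Ω
X = 58.5 − 155 = -96.6 Ω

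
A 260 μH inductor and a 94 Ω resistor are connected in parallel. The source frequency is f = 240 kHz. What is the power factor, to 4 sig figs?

0.9724

ω = 2πf = 1.508e+06 rad/s
X_L = ωL = 392.1 Ω
Parallel: admittances add. Y = 1/R + 1/(jωL)
Y = (0.01064 − j0.002551) S
|Y| = 0.01094 S → |Z| = 1/|Y| = 91.41 Ω, ∠Z = −∠Y = 13.48°
cos φ = cos(13.48°) = 0.9724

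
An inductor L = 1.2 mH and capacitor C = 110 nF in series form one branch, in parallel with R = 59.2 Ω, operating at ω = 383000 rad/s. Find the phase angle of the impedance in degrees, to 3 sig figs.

X_L = ωL = 460 Ω
X_C = 1/(ωC) = 23.7 Ω
Branch 1: Z₁ = R = 59.2 Ω
Branch 2 (series LC): Z₂ = j(X_L − X_C) = j436 Ω
Parallel: Z = Z₁Z₂/(Z₁+Z₂), |Z| = 58.7 Ω, ∠Z = 7.73°

7.73°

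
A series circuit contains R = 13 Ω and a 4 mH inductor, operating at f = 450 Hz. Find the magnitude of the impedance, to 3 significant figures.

17.2 Ω

ω = 2πf = 2827 rad/s
X_L = ωL = 11.3 Ω
Z = 13.0 + j11.3 Ω
|Z| = √(13.0² + 11.3²) = 17.2 Ω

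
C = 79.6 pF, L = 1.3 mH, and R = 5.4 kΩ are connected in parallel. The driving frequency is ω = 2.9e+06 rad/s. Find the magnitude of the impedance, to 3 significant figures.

X_L = ωL = 3770 Ω
X_C = 1/(ωC) = 4330 Ω
Parallel: admittances add. Y = 1/R + 1/(jωL) + jωC
Y = (0.000185 − j3.44e-05) S
|Y| = 0.000188 S → |Z| = 1/|Y| = 5310 Ω, ∠Z = −∠Y = 10.5°

5310 Ω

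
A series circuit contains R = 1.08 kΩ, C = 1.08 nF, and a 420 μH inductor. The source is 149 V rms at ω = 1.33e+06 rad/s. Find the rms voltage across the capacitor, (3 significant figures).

X_L = ωL = 559 Ω
X_C = 1/(ωC) = 696 Ω
Net reactance X = X_L − X_C = -138 Ω
Z = 1080 − j138 Ω
|Z| = √(1080² + 138²) = 1090 Ω
I = V/|Z| = 137 mA
V_C = I·|Z_C| = 0.137 × 696 = 95.3 V

95.3 V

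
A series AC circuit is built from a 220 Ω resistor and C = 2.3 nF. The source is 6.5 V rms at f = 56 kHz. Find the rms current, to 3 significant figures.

ω = 2πf = 351900 rad/s
X_C = 1/(ωC) = 1240 Ω
Z = 220 − j1240 Ω
|Z| = √(220² + 1240²) = 1260 Ω
I = V/|Z| = 6.5/1260 = 5.18 mA

5.18 mA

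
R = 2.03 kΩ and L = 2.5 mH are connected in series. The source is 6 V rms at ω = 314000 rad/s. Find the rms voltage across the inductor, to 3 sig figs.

X_L = ωL = 785 Ω
Z = 2030 + j785 Ω
|Z| = √(2030² + 785²) = 2180 Ω
I = V/|Z| = 2.76 mA
V_L = I·|Z_L| = 0.00276 × 785 = 2.16 V

2.16 V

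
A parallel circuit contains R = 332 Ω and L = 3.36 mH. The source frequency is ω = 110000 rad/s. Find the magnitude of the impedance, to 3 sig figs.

247 Ω

X_L = ωL = 370 Ω
Parallel: admittances add. Y = 1/R + 1/(jωL)
Y = (0.00301 − j0.00271) S
|Y| = 0.00405 S → |Z| = 1/|Y| = 247 Ω, ∠Z = −∠Y = 41.9°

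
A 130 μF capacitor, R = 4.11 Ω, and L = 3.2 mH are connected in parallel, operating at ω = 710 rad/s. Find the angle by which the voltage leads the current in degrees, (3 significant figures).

55.0°

X_L = ωL = 2.27 Ω
X_C = 1/(ωC) = 10.8 Ω
Parallel: admittances add. Y = 1/R + 1/(jωL) + jωC
Y = (0.243 − j0.348) S
|Y| = 0.424 S → |Z| = 1/|Y| = 2.36 Ω, ∠Z = −∠Y = 55.0°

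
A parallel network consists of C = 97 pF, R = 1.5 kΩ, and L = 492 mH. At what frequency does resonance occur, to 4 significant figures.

23.04 kHz

ω₀ = 1/√(LC) = 1/√(0.492 × 9.7e-11) = 144800 rad/s
f₀ = ω₀/(2π) = 23.04 kHz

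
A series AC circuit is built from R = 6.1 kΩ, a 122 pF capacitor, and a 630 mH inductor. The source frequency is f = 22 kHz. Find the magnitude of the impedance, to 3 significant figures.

ω = 2πf = 138200 rad/s
X_L = ωL = 87100 Ω
X_C = 1/(ωC) = 59300 Ω
Net reactance X = X_L − X_C = 27800 Ω
Z = 6100 + j27800 Ω
|Z| = √(6100² + 27800²) = 28400 Ω

28400 Ω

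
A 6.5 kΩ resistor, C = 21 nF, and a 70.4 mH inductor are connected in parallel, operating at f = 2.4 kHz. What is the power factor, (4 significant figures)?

ω = 2πf = 15080 rad/s
X_L = ωL = 1062 Ω
X_C = 1/(ωC) = 3158 Ω
Parallel: admittances add. Y = 1/R + 1/(jωL) + jωC
Y = (0.0001538 − j0.0006253) S
|Y| = 0.0006439 S → |Z| = 1/|Y| = 1553 Ω, ∠Z = −∠Y = 76.18°
cos φ = cos(76.18°) = 0.2389

0.2389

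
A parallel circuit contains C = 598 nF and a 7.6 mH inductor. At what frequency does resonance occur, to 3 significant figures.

ω₀ = 1/√(LC) = 1/√(0.0076 × 5.98e-07) = 14830 rad/s
f₀ = ω₀/(2π) = 2.36 kHz

2.36 kHz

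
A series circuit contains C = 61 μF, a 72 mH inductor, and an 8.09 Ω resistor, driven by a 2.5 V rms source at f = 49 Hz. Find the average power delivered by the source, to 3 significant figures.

ω = 2πf = 307.9 rad/s
X_L = ωL = 22.2 Ω
X_C = 1/(ωC) = 53.2 Ω
Net reactance X = X_L − X_C = -31.1 Ω
Z = 8.09 − j31.1 Ω
|Z| = √(8.09² + 31.1²) = 32.1 Ω
∠Z = arctan(-31.1/8.09) = -75.4°
I = V/|Z| = 77.8 mA
P = VI cos φ = 2.5 × 0.0778 × cos(-75.4°) = 49.0 mW

49.0 mW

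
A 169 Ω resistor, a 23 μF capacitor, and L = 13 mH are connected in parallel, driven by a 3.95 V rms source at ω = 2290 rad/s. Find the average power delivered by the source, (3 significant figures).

92.3 mW

X_L = ωL = 29.8 Ω
X_C = 1/(ωC) = 19.0 Ω
Parallel: admittances add. Y = 1/R + 1/(jωL) + jωC
Y = (0.00592 + j0.0191) S
|Y| = 0.0200 S → |Z| = 1/|Y| = 50.1 Ω, ∠Z = −∠Y = -72.8°
I = V/|Z| = 78.9 mA
P = VI cos φ = 3.95 × 0.0789 × cos(-72.8°) = 92.3 mW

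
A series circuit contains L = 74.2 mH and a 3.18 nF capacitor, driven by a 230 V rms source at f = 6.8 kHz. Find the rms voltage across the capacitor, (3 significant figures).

ω = 2πf = 42730 rad/s
X_L = ωL = 3170 Ω
X_C = 1/(ωC) = 7360 Ω
Net reactance X = X_L − X_C = -4190 Ω
Z = − j4190 Ω
|Z| = √(0² + 4190²) = 4190 Ω
I = V/|Z| = 54.9 mA
V_C = I·|Z_C| = 0.0549 × 7360 = 404 V

404 V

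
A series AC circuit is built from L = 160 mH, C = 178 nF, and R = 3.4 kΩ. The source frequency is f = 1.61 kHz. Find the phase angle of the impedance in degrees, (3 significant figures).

17.4°

ω = 2πf = 10120 rad/s
X_L = ωL = 1620 Ω
X_C = 1/(ωC) = 555 Ω
Net reactance X = X_L − X_C = 1060 Ω
Z = 3400 + j1060 Ω
|Z| = √(3400² + 1060²) = 3560 Ω
∠Z = arctan(1060/3400) = 17.4°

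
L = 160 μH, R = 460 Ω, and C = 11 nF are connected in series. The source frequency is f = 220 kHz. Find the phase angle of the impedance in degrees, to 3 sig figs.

18.7°

ω = 2πf = 1.382e+06 rad/s
X_L = ωL = 221 Ω
X_C = 1/(ωC) = 65.8 Ω
Net reactance X = X_L − X_C = 155 Ω
Z = 460 + j155 Ω
|Z| = √(460² + 155²) = 486 Ω
∠Z = arctan(155/460) = 18.7°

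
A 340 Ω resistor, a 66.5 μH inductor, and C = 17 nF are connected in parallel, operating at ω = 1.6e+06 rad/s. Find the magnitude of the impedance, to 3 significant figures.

X_L = ωL = 106 Ω
X_C = 1/(ωC) = 36.8 Ω
Parallel: admittances add. Y = 1/R + 1/(jωL) + jωC
Y = (0.00294 + j0.0178) S
|Y| = 0.0180 S → |Z| = 1/|Y| = 55.4 Ω, ∠Z = −∠Y = -80.6°

55.4 Ω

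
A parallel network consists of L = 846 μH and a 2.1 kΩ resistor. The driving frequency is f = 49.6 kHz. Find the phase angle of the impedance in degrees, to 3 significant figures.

82.8°

ω = 2πf = 311600 rad/s
X_L = ωL = 264 Ω
Parallel: admittances add. Y = 1/R + 1/(jωL)
Y = (0.000476 − j0.00379) S
|Y| = 0.00382 S → |Z| = 1/|Y| = 262 Ω, ∠Z = −∠Y = 82.8°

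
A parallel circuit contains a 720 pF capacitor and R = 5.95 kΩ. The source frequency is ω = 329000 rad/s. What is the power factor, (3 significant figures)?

X_C = 1/(ωC) = 4220 Ω
Parallel: admittances add. Y = 1/R + jωC
Y = (0.000168 + j0.000237) S
|Y| = 0.000290 S → |Z| = 1/|Y| = 3440 Ω, ∠Z = −∠Y = -54.6°
cos φ = cos(-54.6°) = 0.579

0.579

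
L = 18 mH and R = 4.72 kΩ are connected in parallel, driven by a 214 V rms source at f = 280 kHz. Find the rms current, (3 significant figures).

ω = 2πf = 1.759e+06 rad/s
X_L = ωL = 31700 Ω
Parallel: admittances add. Y = 1/R + 1/(jωL)
Y = (0.000212 − j3.16e-05) S
|Y| = 0.000214 S → |Z| = 1/|Y| = 4670 Ω, ∠Z = −∠Y = 8.48°
I = V/|Z| = 214/4670 = 45.8 mA

45.8 mA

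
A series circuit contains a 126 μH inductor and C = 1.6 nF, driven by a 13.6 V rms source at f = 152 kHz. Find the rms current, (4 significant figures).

ω = 2πf = 955000 rad/s
X_L = ωL = 120.3 Ω
X_C = 1/(ωC) = 654.4 Ω
Net reactance X = X_L − X_C = -534.1 Ω
Z = − j534.1 Ω
|Z| = √(0² + 534.1²) = 534.1 Ω
I = V/|Z| = 13.6/534.1 = 25.46 mA

25.46 mA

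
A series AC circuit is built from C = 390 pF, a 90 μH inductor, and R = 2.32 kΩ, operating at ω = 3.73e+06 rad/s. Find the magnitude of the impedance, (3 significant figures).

X_L = ωL = 336 Ω
X_C = 1/(ωC) = 687 Ω
Net reactance X = X_L − X_C = -352 Ω
Z = 2320 − j352 Ω
|Z| = √(2320² + 352²) = 2350 Ω

2350 Ω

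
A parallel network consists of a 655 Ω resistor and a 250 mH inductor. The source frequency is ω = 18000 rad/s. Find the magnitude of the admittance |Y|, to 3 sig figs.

1.54 mS

X_L = ωL = 4500 Ω
Parallel: admittances add. Y = 1/R + 1/(jωL)
Y = (0.00153 − j0.000222) S
|Y| = 0.00154 S → |Z| = 1/|Y| = 648 Ω, ∠Z = −∠Y = 8.28°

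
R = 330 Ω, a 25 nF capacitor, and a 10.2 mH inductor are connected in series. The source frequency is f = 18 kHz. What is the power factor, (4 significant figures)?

0.3814

ω = 2πf = 113100 rad/s
X_L = ωL = 1154 Ω
X_C = 1/(ωC) = 353.7 Ω
Net reactance X = X_L − X_C = 799.9 Ω
Z = 330.0 + j799.9 Ω
|Z| = √(330.0² + 799.9²) = 865.3 Ω
∠Z = arctan(799.9/330.0) = 67.58°
cos φ = cos(67.58°) = 0.3814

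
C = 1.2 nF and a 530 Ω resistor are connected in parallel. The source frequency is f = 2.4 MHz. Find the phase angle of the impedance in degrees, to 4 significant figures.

ω = 2πf = 1.508e+07 rad/s
X_C = 1/(ωC) = 55.26 Ω
Parallel: admittances add. Y = 1/R + jωC
Y = (0.001887 + j0.01810) S
|Y| = 0.01819 S → |Z| = 1/|Y| = 54.96 Ω, ∠Z = −∠Y = -84.05°

-84.05°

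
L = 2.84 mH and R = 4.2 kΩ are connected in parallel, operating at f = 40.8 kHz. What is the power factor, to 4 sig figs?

ω = 2πf = 256400 rad/s
X_L = ωL = 728.0 Ω
Parallel: admittances add. Y = 1/R + 1/(jωL)
Y = (0.0002381 − j0.001374) S
|Y| = 0.001394 S → |Z| = 1/|Y| = 717.3 Ω, ∠Z = −∠Y = 80.17°
cos φ = cos(80.17°) = 0.1708

0.1708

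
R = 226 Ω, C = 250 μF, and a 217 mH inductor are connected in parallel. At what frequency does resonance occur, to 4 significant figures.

ω₀ = 1/√(LC) = 1/√(0.217 × 0.00025) = 135.8 rad/s
f₀ = ω₀/(2π) = 21.61 Hz

21.61 Hz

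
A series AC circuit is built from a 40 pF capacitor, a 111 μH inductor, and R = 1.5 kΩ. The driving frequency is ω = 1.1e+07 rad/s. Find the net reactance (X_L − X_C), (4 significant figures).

X_L = ωL = 1221 Ω
X_C = 1/(ωC) = 2273 Ω
X = 1221 − 2273 = -1052 Ω

-1052 Ω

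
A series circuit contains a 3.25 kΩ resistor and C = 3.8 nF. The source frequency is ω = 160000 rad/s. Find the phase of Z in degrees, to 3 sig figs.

-26.8°

X_C = 1/(ωC) = 1640 Ω
Z = 3250 − j1640 Ω
|Z| = √(3250² + 1640²) = 3640 Ω
∠Z = arctan(-1640/3250) = -26.8°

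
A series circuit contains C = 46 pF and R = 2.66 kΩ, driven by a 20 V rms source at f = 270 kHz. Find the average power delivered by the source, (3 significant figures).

6.21 mW

ω = 2πf = 1.696e+06 rad/s
X_C = 1/(ωC) = 12800 Ω
Z = 2660 − j12800 Ω
|Z| = √(2660² + 12800²) = 13100 Ω
∠Z = arctan(-12800/2660) = -78.3°
I = V/|Z| = 1.53 mA
P = VI cos φ = 20 × 0.00153 × cos(-78.3°) = 6.21 mW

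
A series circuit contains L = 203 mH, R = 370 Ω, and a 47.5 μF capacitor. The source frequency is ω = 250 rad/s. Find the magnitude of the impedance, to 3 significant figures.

372 Ω

X_L = ωL = 50.8 Ω
X_C = 1/(ωC) = 84.2 Ω
Net reactance X = X_L − X_C = -33.5 Ω
Z = 370 − j33.5 Ω
|Z| = √(370² + 33.5²) = 372 Ω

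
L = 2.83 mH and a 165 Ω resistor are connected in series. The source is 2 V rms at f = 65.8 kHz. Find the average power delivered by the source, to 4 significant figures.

472.7 μW

ω = 2πf = 413400 rad/s
X_L = ωL = 1170 Ω
Z = 165.0 + j1170 Ω
|Z| = √(165.0² + 1170²) = 1182 Ω
∠Z = arctan(1170/165.0) = 81.97°
I = V/|Z| = 1.693 mA
P = VI cos φ = 2 × 0.001693 × cos(81.97°) = 472.7 μW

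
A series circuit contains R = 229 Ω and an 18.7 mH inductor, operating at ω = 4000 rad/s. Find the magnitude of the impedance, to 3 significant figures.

241 Ω

X_L = ωL = 74.8 Ω
Z = 229 + j74.8 Ω
|Z| = √(229² + 74.8²) = 241 Ω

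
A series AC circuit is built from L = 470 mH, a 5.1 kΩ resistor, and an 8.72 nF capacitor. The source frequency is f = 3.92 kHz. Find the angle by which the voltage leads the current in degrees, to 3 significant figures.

ω = 2πf = 24630 rad/s
X_L = ωL = 11600 Ω
X_C = 1/(ωC) = 4660 Ω
Net reactance X = X_L − X_C = 6920 Ω
Z = 5100 + j6920 Ω
|Z| = √(5100² + 6920²) = 8600 Ω
∠Z = arctan(6920/5100) = 53.6°

53.6°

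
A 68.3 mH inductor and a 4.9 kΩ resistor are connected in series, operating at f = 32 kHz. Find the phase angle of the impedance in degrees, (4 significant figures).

ω = 2πf = 201100 rad/s
X_L = ωL = 13730 Ω
Z = 4900 + j13730 Ω
|Z| = √(4900² + 13730²) = 14580 Ω
∠Z = arctan(13730/4900) = 70.36°

70.36°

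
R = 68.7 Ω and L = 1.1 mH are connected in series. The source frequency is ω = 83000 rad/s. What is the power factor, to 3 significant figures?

X_L = ωL = 91.3 Ω
Z = 68.7 + j91.3 Ω
|Z| = √(68.7² + 91.3²) = 114 Ω
∠Z = arctan(91.3/68.7) = 53.0°
cos φ = cos(53.0°) = 0.601

0.601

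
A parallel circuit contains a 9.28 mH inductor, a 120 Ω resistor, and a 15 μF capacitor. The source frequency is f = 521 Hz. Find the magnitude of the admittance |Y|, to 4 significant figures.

ω = 2πf = 3274 rad/s
X_L = ωL = 30.38 Ω
X_C = 1/(ωC) = 20.37 Ω
Parallel: admittances add. Y = 1/R + 1/(jωL) + jωC
Y = (0.008333 + j0.01619) S
|Y| = 0.01820 S → |Z| = 1/|Y| = 54.93 Ω, ∠Z = −∠Y = -62.76°

18.20 mS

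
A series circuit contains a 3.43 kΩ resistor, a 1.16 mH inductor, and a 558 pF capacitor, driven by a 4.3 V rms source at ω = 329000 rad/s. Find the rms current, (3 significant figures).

703 μA

X_L = ωL = 382 Ω
X_C = 1/(ωC) = 5450 Ω
Net reactance X = X_L − X_C = -5070 Ω
Z = 3430 − j5070 Ω
|Z| = √(3430² + 5070²) = 6120 Ω
I = V/|Z| = 4.3/6120 = 703 μA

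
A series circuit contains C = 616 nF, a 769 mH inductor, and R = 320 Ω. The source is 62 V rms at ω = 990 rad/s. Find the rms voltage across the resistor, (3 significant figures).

21.2 V

X_L = ωL = 761 Ω
X_C = 1/(ωC) = 1640 Ω
Net reactance X = X_L − X_C = -878 Ω
Z = 320 − j878 Ω
|Z| = √(320² + 878²) = 935 Ω
I = V/|Z| = 66.3 mA
V_R = I·|Z_R| = 0.0663 × 320 = 21.2 V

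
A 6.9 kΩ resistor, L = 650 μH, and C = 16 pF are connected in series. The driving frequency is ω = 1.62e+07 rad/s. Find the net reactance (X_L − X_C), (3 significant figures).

X_L = ωL = 10500 Ω
X_C = 1/(ωC) = 3860 Ω
X = 10500 − 3860 = 6670 Ω

6670 Ω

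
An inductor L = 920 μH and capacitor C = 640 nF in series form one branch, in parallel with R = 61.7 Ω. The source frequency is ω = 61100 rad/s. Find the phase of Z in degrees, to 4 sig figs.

63.59°

X_L = ωL = 56.21 Ω
X_C = 1/(ωC) = 25.57 Ω
Branch 1: Z₁ = R = 61.70 Ω
Branch 2 (series LC): Z₂ = j(X_L − X_C) = j30.64 Ω
Parallel: Z = Z₁Z₂/(Z₁+Z₂), |Z| = 27.44 Ω, ∠Z = 63.59°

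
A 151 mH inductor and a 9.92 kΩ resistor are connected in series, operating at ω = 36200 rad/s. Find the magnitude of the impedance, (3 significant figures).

11300 Ω

X_L = ωL = 5470 Ω
Z = 9920 + j5470 Ω
|Z| = √(9920² + 5470²) = 11300 Ω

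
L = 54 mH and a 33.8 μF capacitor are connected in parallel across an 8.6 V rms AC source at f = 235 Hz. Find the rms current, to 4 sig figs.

321.3 mA

ω = 2πf = 1477 rad/s
X_L = ωL = 79.73 Ω
X_C = 1/(ωC) = 20.04 Ω
Parallel: admittances add. Y = 1/(jωL) + jωC
Y = (0 + j0.03737) S
|Y| = 0.03737 S → |Z| = 1/|Y| = 26.76 Ω, ∠Z = −∠Y = -90.00°
I = V/|Z| = 8.6/26.76 = 321.3 mA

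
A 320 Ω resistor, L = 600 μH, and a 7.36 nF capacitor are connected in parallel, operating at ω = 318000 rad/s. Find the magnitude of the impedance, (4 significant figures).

X_L = ωL = 190.8 Ω
X_C = 1/(ωC) = 427.3 Ω
Parallel: admittances add. Y = 1/R + 1/(jωL) + jωC
Y = (0.003125 − j0.002901) S
|Y| = 0.004264 S → |Z| = 1/|Y| = 234.5 Ω, ∠Z = −∠Y = 42.87°

234.5 Ω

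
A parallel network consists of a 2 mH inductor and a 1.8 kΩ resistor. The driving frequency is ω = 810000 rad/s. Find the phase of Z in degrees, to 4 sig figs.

X_L = ωL = 1620 Ω
Parallel: admittances add. Y = 1/R + 1/(jωL)
Y = (0.0005556 − j0.0006173) S
|Y| = 0.0008305 S → |Z| = 1/|Y| = 1204 Ω, ∠Z = −∠Y = 48.01°

48.01°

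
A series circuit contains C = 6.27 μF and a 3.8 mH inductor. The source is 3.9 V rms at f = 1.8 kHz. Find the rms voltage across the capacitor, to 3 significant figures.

ω = 2πf = 11310 rad/s
X_L = ωL = 43.0 Ω
X_C = 1/(ωC) = 14.1 Ω
Net reactance X = X_L − X_C = 28.9 Ω
Z = j28.9 Ω
|Z| = √(0² + 28.9²) = 28.9 Ω
I = V/|Z| = 135 mA
V_C = I·|Z_C| = 0.135 × 14.1 = 1.90 V

1.90 V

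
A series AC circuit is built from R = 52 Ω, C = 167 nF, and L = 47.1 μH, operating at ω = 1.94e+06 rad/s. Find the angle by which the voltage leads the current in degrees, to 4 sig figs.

X_L = ωL = 91.37 Ω
X_C = 1/(ωC) = 3.087 Ω
Net reactance X = X_L − X_C = 88.29 Ω
Z = 52.00 + j88.29 Ω
|Z| = √(52.00² + 88.29²) = 102.5 Ω
∠Z = arctan(88.29/52.00) = 59.50°

59.50°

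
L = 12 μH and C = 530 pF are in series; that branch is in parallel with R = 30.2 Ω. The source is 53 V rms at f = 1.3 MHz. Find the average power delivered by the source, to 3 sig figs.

ω = 2πf = 8.168e+06 rad/s
X_L = ωL = 98.0 Ω
X_C = 1/(ωC) = 231 Ω
Branch 1: Z₁ = R = 30.2 Ω
Branch 2 (series LC): Z₂ = j(X_L − X_C) = −j133 Ω
Parallel: Z = Z₁Z₂/(Z₁+Z₂), |Z| = 29.5 Ω, ∠Z = -12.8°
I = V/|Z| = 1.80 A
P = VI cos φ = 53 × 1.80 × cos(-12.8°) = 93.0 W

93.0 W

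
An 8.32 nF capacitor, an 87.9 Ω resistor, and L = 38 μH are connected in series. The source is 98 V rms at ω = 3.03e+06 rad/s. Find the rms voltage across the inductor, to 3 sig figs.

X_L = ωL = 115 Ω
X_C = 1/(ωC) = 39.7 Ω
Net reactance X = X_L − X_C = 75.5 Ω
Z = 87.9 + j75.5 Ω
|Z| = √(87.9² + 75.5²) = 116 Ω
I = V/|Z| = 846 mA
V_L = I·|Z_L| = 0.846 × 115 = 97.4 V

97.4 V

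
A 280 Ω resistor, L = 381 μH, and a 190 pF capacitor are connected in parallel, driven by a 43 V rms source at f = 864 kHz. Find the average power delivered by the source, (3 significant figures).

ω = 2πf = 5.429e+06 rad/s
X_L = ωL = 2070 Ω
X_C = 1/(ωC) = 970 Ω
Parallel: admittances add. Y = 1/R + 1/(jωL) + jωC
Y = (0.00357 + j0.000548) S
|Y| = 0.00361 S → |Z| = 1/|Y| = 277 Ω, ∠Z = −∠Y = -8.72°
I = V/|Z| = 155 mA
P = VI cos φ = 43 × 0.155 × cos(-8.72°) = 6.60 W

6.60 W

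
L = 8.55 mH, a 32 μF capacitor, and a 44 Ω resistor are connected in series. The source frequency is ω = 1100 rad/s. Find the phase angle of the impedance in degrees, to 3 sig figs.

-23.4°

X_L = ωL = 9.41 Ω
X_C = 1/(ωC) = 28.4 Ω
Net reactance X = X_L − X_C = -19.0 Ω
Z = 44.0 − j19.0 Ω
|Z| = √(44.0² + 19.0²) = 47.9 Ω
∠Z = arctan(-19.0/44.0) = -23.4°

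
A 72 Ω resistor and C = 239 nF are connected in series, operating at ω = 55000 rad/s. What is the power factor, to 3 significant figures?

0.687

X_C = 1/(ωC) = 76.1 Ω
Z = 72.0 − j76.1 Ω
|Z| = √(72.0² + 76.1²) = 105 Ω
∠Z = arctan(-76.1/72.0) = -46.6°
cos φ = cos(-46.6°) = 0.687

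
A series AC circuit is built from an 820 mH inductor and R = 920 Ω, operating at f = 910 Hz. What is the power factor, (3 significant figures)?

0.193

ω = 2πf = 5718 rad/s
X_L = ωL = 4690 Ω
Z = 920 + j4690 Ω
|Z| = √(920² + 4690²) = 4780 Ω
∠Z = arctan(4690/920) = 78.9°
cos φ = cos(78.9°) = 0.193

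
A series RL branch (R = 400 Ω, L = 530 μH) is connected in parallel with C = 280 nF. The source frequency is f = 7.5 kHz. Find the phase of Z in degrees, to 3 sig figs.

ω = 2πf = 47120 rad/s
X_L = ωL = 25.0 Ω
X_C = 1/(ωC) = 75.8 Ω
Branch 1 (R+jX_L): Z₁ = 400 + j25.0 Ω, |Z₁| = 401 Ω
Branch 2 (−jX_C): Z₂ = −j75.8 Ω
Parallel: Z = Z₁Z₂/(Z₁+Z₂), |Z| = 75.3 Ω, ∠Z = -79.2°

-79.2°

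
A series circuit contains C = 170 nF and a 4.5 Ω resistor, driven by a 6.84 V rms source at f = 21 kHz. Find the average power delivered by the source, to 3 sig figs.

105 mW

ω = 2πf = 131900 rad/s
X_C = 1/(ωC) = 44.6 Ω
Z = 4.50 − j44.6 Ω
|Z| = √(4.50² + 44.6²) = 44.8 Ω
∠Z = arctan(-44.6/4.50) = -84.2°
I = V/|Z| = 153 mA
P = VI cos φ = 6.84 × 0.153 × cos(-84.2°) = 105 mW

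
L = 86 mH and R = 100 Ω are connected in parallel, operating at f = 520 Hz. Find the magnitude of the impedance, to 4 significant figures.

94.21 Ω

ω = 2πf = 3267 rad/s
X_L = ωL = 281.0 Ω
Parallel: admittances add. Y = 1/R + 1/(jωL)
Y = (0.01000 − j0.003559) S
|Y| = 0.01061 S → |Z| = 1/|Y| = 94.21 Ω, ∠Z = −∠Y = 19.59°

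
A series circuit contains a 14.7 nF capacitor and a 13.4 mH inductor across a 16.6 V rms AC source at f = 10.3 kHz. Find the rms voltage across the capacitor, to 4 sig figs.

ω = 2πf = 64720 rad/s
X_L = ωL = 867.2 Ω
X_C = 1/(ωC) = 1051 Ω
Net reactance X = X_L − X_C = -183.9 Ω
Z = − j183.9 Ω
|Z| = √(0² + 183.9²) = 183.9 Ω
I = V/|Z| = 90.24 mA
V_C = I·|Z_C| = 0.09024 × 1051 = 94.86 V

94.86 V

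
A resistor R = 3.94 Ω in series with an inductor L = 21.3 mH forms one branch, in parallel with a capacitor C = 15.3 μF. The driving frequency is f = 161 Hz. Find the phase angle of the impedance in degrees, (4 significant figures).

ω = 2πf = 1012 rad/s
X_L = ωL = 21.55 Ω
X_C = 1/(ωC) = 64.61 Ω
Branch 1 (R+jX_L): Z₁ = 3.940 + j21.55 Ω, |Z₁| = 21.90 Ω
Branch 2 (−jX_C): Z₂ = −j64.61 Ω
Parallel: Z = Z₁Z₂/(Z₁+Z₂), |Z| = 32.73 Ω, ∠Z = 74.41°

74.41°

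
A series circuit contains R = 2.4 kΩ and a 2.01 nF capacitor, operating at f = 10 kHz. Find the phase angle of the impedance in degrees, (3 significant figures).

-73.1°

ω = 2πf = 62830 rad/s
X_C = 1/(ωC) = 7920 Ω
Z = 2400 − j7920 Ω
|Z| = √(2400² + 7920²) = 8270 Ω
∠Z = arctan(-7920/2400) = -73.1°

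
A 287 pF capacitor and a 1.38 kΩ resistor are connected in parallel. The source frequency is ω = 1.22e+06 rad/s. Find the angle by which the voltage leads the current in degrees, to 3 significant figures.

X_C = 1/(ωC) = 2860 Ω
Parallel: admittances add. Y = 1/R + jωC
Y = (0.000725 + j0.000350) S
|Y| = 0.000805 S → |Z| = 1/|Y| = 1240 Ω, ∠Z = −∠Y = -25.8°

-25.8°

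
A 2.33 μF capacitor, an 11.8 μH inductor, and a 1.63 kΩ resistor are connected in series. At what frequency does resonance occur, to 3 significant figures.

30.4 kHz

ω₀ = 1/√(LC) = 1/√(1.18e-05 × 2.33e-06) = 190700 rad/s
f₀ = ω₀/(2π) = 30.4 kHz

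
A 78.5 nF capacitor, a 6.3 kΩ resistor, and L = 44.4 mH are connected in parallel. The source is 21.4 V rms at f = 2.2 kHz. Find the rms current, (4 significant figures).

12.13 mA

ω = 2πf = 13820 rad/s
X_L = ωL = 613.7 Ω
X_C = 1/(ωC) = 921.6 Ω
Parallel: admittances add. Y = 1/R + 1/(jωL) + jωC
Y = (0.0001587 − j0.0005442) S
|Y| = 0.0005669 S → |Z| = 1/|Y| = 1764 Ω, ∠Z = −∠Y = 73.74°
I = V/|Z| = 21.4/1764 = 12.13 mA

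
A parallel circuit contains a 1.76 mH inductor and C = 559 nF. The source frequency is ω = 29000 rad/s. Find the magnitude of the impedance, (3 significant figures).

X_L = ωL = 51.0 Ω
X_C = 1/(ωC) = 61.7 Ω
Parallel: admittances add. Y = 1/(jωL) + jωC
Y = (0 − j0.00338) S
|Y| = 0.00338 S → |Z| = 1/|Y| = 296 Ω, ∠Z = −∠Y = 90.0°

296 Ω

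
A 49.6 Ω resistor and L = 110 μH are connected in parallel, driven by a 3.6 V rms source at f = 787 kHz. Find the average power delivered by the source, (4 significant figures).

261.3 mW

ω = 2πf = 4.945e+06 rad/s
X_L = ωL = 543.9 Ω
Parallel: admittances add. Y = 1/R + 1/(jωL)
Y = (0.02016 − j0.001838) S
|Y| = 0.02024 S → |Z| = 1/|Y| = 49.40 Ω, ∠Z = −∠Y = 5.210°
I = V/|Z| = 72.88 mA
P = VI cos φ = 3.6 × 0.07288 × cos(5.210°) = 261.3 mW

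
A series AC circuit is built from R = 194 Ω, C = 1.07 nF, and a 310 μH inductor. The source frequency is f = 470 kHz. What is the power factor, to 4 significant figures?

0.3081

ω = 2πf = 2.953e+06 rad/s
X_L = ωL = 915.5 Ω
X_C = 1/(ωC) = 316.5 Ω
Net reactance X = X_L − X_C = 599.0 Ω
Z = 194.0 + j599.0 Ω
|Z| = √(194.0² + 599.0²) = 629.6 Ω
∠Z = arctan(599.0/194.0) = 72.05°
cos φ = cos(72.05°) = 0.3081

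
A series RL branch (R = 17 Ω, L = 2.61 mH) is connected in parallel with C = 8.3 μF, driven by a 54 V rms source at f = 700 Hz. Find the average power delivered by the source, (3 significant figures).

118 W

ω = 2πf = 4398 rad/s
X_L = ωL = 11.5 Ω
X_C = 1/(ωC) = 27.4 Ω
Branch 1 (R+jX_L): Z₁ = 17.0 + j11.5 Ω, |Z₁| = 20.5 Ω
Branch 2 (−jX_C): Z₂ = −j27.4 Ω
Parallel: Z = Z₁Z₂/(Z₁+Z₂), |Z| = 24.1 Ω, ∠Z = -12.9°
I = V/|Z| = 2.24 A
P = VI cos φ = 54 × 2.24 × cos(-12.9°) = 118 W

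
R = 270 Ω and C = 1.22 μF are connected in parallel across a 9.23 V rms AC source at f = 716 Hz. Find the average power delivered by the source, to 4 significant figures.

315.5 mW

ω = 2πf = 4499 rad/s
X_C = 1/(ωC) = 182.2 Ω
Parallel: admittances add. Y = 1/R + jωC
Y = (0.003704 + j0.005488) S
|Y| = 0.006621 S → |Z| = 1/|Y| = 151.0 Ω, ∠Z = −∠Y = -55.99°
I = V/|Z| = 61.11 mA
P = VI cos φ = 9.23 × 0.06111 × cos(-55.99°) = 315.5 mW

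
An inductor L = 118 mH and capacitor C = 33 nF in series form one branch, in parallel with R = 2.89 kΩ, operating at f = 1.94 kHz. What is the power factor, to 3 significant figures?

0.341

ω = 2πf = 12190 rad/s
X_L = ωL = 1440 Ω
X_C = 1/(ωC) = 2490 Ω
Branch 1: Z₁ = R = 2890 Ω
Branch 2 (series LC): Z₂ = j(X_L − X_C) = −j1050 Ω
Parallel: Z = Z₁Z₂/(Z₁+Z₂), |Z| = 985 Ω, ∠Z = -70.1°
cos φ = cos(-70.1°) = 0.341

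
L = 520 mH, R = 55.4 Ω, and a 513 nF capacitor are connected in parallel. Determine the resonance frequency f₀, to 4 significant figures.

ω₀ = 1/√(LC) = 1/√(0.52 × 5.13e-07) = 1936 rad/s
f₀ = ω₀/(2π) = 308.1 Hz

308.1 Hz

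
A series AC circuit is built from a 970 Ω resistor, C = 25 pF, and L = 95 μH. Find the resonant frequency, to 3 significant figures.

ω₀ = 1/√(LC) = 1/√(9.5e-05 × 2.5e-11) = 2.052e+07 rad/s
f₀ = ω₀/(2π) = 3.27 MHz

3.27 MHz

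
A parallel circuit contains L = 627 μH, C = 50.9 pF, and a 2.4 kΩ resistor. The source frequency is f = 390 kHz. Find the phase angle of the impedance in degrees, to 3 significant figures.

ω = 2πf = 2.45e+06 rad/s
X_L = ωL = 1540 Ω
X_C = 1/(ωC) = 8020 Ω
Parallel: admittances add. Y = 1/R + 1/(jωL) + jωC
Y = (0.000417 − j0.000526) S
|Y| = 0.000671 S → |Z| = 1/|Y| = 1490 Ω, ∠Z = −∠Y = 51.6°

51.6°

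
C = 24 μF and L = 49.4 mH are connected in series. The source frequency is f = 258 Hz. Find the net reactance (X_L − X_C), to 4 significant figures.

ω = 2πf = 1621 rad/s
X_L = ωL = 80.08 Ω
X_C = 1/(ωC) = 25.70 Ω
X = 80.08 − 25.70 = 54.38 Ω

54.38 Ω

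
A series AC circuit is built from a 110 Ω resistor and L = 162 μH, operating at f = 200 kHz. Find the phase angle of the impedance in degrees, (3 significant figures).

61.6°

ω = 2πf = 1.257e+06 rad/s
X_L = ωL = 204 Ω
Z = 110 + j204 Ω
|Z| = √(110² + 204²) = 231 Ω
∠Z = arctan(204/110) = 61.6°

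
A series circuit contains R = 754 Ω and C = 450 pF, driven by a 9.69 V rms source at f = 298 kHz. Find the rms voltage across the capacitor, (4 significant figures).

8.179 V

ω = 2πf = 1.872e+06 rad/s
X_C = 1/(ωC) = 1187 Ω
Z = 754.0 − j1187 Ω
|Z| = √(754.0² + 1187²) = 1406 Ω
I = V/|Z| = 6.891 mA
V_C = I·|Z_C| = 0.006891 × 1187 = 8.179 V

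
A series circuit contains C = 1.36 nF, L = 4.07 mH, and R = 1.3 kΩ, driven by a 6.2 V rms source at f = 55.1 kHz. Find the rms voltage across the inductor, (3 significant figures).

ω = 2πf = 346200 rad/s
X_L = ωL = 1410 Ω
X_C = 1/(ωC) = 2120 Ω
Net reactance X = X_L − X_C = -715 Ω
Z = 1300 − j715 Ω
|Z| = √(1300² + 715²) = 1480 Ω
I = V/|Z| = 4.18 mA
V_L = I·|Z_L| = 0.00418 × 1410 = 5.89 V

5.89 V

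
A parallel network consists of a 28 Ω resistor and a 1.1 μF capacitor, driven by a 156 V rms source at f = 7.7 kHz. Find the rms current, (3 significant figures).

ω = 2πf = 48380 rad/s
X_C = 1/(ωC) = 18.8 Ω
Parallel: admittances add. Y = 1/R + jωC
Y = (0.0357 + j0.0532) S
|Y| = 0.0641 S → |Z| = 1/|Y| = 15.6 Ω, ∠Z = −∠Y = -56.1°
I = V/|Z| = 156/15.6 = 10.0 A

10.0 A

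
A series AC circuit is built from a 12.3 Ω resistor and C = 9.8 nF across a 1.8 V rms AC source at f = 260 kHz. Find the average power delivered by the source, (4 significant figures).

9.833 mW

ω = 2πf = 1.634e+06 rad/s
X_C = 1/(ωC) = 62.46 Ω
Z = 12.30 − j62.46 Ω
|Z| = √(12.30² + 62.46²) = 63.66 Ω
∠Z = arctan(-62.46/12.30) = -78.86°
I = V/|Z| = 28.27 mA
P = VI cos φ = 1.8 × 0.02827 × cos(-78.86°) = 9.833 mW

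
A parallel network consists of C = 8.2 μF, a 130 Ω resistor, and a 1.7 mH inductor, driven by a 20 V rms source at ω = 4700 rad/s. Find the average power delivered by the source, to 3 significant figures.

3.08 W

X_L = ωL = 7.99 Ω
X_C = 1/(ωC) = 25.9 Ω
Parallel: admittances add. Y = 1/R + 1/(jωL) + jωC
Y = (0.00769 − j0.0866) S
|Y| = 0.0870 S → |Z| = 1/|Y| = 11.5 Ω, ∠Z = −∠Y = 84.9°
I = V/|Z| = 1.74 A
P = VI cos φ = 20 × 1.74 × cos(84.9°) = 3.08 W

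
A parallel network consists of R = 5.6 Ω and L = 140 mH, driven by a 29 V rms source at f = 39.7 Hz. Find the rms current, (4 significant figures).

5.245 A

ω = 2πf = 249.4 rad/s
X_L = ωL = 34.92 Ω
Parallel: admittances add. Y = 1/R + 1/(jωL)
Y = (0.1786 − j0.02864) S
|Y| = 0.1809 S → |Z| = 1/|Y| = 5.529 Ω, ∠Z = −∠Y = 9.110°
I = V/|Z| = 29/5.529 = 5.245 A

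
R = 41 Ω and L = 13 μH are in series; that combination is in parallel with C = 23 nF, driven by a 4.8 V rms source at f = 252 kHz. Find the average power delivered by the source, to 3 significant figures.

ω = 2πf = 1.583e+06 rad/s
X_L = ωL = 20.6 Ω
X_C = 1/(ωC) = 27.5 Ω
Branch 1 (R+jX_L): Z₁ = 41.0 + j20.6 Ω, |Z₁| = 45.9 Ω
Branch 2 (−jX_C): Z₂ = −j27.5 Ω
Parallel: Z = Z₁Z₂/(Z₁+Z₂), |Z| = 30.3 Ω, ∠Z = -53.8°
I = V/|Z| = 158 mA
P = VI cos φ = 4.8 × 0.158 × cos(-53.8°) = 449 mW

449 mW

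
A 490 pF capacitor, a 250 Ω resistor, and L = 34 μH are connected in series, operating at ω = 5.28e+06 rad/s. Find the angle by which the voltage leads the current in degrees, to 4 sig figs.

-39.62°

X_L = ωL = 179.5 Ω
X_C = 1/(ωC) = 386.5 Ω
Net reactance X = X_L − X_C = -207.0 Ω
Z = 250.0 − j207.0 Ω
|Z| = √(250.0² + 207.0²) = 324.6 Ω
∠Z = arctan(-207.0/250.0) = -39.62°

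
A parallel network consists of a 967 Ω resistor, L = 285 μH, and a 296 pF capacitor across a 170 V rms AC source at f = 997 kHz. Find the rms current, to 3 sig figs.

282 mA

ω = 2πf = 6.264e+06 rad/s
X_L = ωL = 1790 Ω
X_C = 1/(ωC) = 539 Ω
Parallel: admittances add. Y = 1/R + 1/(jωL) + jωC
Y = (0.00103 + j0.00129) S
|Y| = 0.00166 S → |Z| = 1/|Y| = 604 Ω, ∠Z = −∠Y = -51.4°
I = V/|Z| = 170/604 = 282 mA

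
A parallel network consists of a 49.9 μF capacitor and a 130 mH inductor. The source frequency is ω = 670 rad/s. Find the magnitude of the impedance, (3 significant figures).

X_L = ωL = 87.1 Ω
X_C = 1/(ωC) = 29.9 Ω
Parallel: admittances add. Y = 1/(jωL) + jωC
Y = (0 + j0.0220) S
|Y| = 0.0220 S → |Z| = 1/|Y| = 45.6 Ω, ∠Z = −∠Y = -90.0°

45.6 Ω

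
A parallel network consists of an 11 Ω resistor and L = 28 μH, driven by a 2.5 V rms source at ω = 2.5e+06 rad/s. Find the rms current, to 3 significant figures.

X_L = ωL = 70.0 Ω
Parallel: admittances add. Y = 1/R + 1/(jωL)
Y = (0.0909 − j0.0143) S
|Y| = 0.0920 S → |Z| = 1/|Y| = 10.9 Ω, ∠Z = −∠Y = 8.93°
I = V/|Z| = 2.5/10.9 = 230 mA

230 mA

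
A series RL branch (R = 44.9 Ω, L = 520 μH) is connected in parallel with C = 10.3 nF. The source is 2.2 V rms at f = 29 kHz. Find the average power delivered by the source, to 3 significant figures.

19.8 mW

ω = 2πf = 182200 rad/s
X_L = ωL = 94.8 Ω
X_C = 1/(ωC) = 533 Ω
Branch 1 (R+jX_L): Z₁ = 44.9 + j94.8 Ω, |Z₁| = 105 Ω
Branch 2 (−jX_C): Z₂ = −j533 Ω
Parallel: Z = Z₁Z₂/(Z₁+Z₂), |Z| = 127 Ω, ∠Z = 58.8°
I = V/|Z| = 17.3 mA
P = VI cos φ = 2.2 × 0.0173 × cos(58.8°) = 19.8 mW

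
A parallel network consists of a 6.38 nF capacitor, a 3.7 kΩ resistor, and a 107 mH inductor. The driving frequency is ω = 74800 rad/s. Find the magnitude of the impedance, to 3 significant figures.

X_L = ωL = 8000 Ω
X_C = 1/(ωC) = 2100 Ω
Parallel: admittances add. Y = 1/R + 1/(jωL) + jωC
Y = (0.000270 + j0.000352) S
|Y| = 0.000444 S → |Z| = 1/|Y| = 2250 Ω, ∠Z = −∠Y = -52.5°

2250 Ω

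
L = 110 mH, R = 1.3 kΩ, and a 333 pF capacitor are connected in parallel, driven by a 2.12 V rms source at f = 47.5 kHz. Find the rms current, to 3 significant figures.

ω = 2πf = 298500 rad/s
X_L = ωL = 32800 Ω
X_C = 1/(ωC) = 10100 Ω
Parallel: admittances add. Y = 1/R + 1/(jωL) + jωC
Y = (0.000769 + j6.89e-05) S
|Y| = 0.000772 S → |Z| = 1/|Y| = 1290 Ω, ∠Z = −∠Y = -5.12°
I = V/|Z| = 2.12/1290 = 1.64 mA

1.64 mA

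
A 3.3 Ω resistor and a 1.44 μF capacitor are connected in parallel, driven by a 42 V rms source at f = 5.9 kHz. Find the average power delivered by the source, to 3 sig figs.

ω = 2πf = 37070 rad/s
X_C = 1/(ωC) = 18.7 Ω
Parallel: admittances add. Y = 1/R + jωC
Y = (0.303 + j0.0534) S
|Y| = 0.308 S → |Z| = 1/|Y| = 3.25 Ω, ∠Z = −∠Y = -9.99°
I = V/|Z| = 12.9 A
P = VI cos φ = 42 × 12.9 × cos(-9.99°) = 535 W

535 W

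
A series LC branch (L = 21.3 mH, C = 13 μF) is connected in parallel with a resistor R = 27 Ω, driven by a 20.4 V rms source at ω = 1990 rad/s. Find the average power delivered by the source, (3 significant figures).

15.4 W

X_L = ωL = 42.4 Ω
X_C = 1/(ωC) = 38.7 Ω
Branch 1: Z₁ = R = 27.0 Ω
Branch 2 (series LC): Z₂ = j(X_L − X_C) = j3.73 Ω
Parallel: Z = Z₁Z₂/(Z₁+Z₂), |Z| = 3.70 Ω, ∠Z = 82.1°
I = V/|Z| = 5.52 A
P = VI cos φ = 20.4 × 5.52 × cos(82.1°) = 15.4 W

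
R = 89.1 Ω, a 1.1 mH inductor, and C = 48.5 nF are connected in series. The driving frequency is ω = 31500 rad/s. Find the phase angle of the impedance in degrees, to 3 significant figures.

X_L = ωL = 34.6 Ω
X_C = 1/(ωC) = 655 Ω
Net reactance X = X_L − X_C = -620 Ω
Z = 89.1 − j620 Ω
|Z| = √(89.1² + 620²) = 626 Ω
∠Z = arctan(-620/89.1) = -81.8°

-81.8°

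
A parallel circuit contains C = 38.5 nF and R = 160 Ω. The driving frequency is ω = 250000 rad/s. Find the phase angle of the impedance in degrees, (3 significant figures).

X_C = 1/(ωC) = 104 Ω
Parallel: admittances add. Y = 1/R + jωC
Y = (0.00625 + j0.00962) S
|Y| = 0.0115 S → |Z| = 1/|Y| = 87.1 Ω, ∠Z = −∠Y = -57.0°

-57.0°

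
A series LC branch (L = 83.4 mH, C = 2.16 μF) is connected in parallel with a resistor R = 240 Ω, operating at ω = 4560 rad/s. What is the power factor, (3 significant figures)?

0.758

X_L = ωL = 380 Ω
X_C = 1/(ωC) = 102 Ω
Branch 1: Z₁ = R = 240 Ω
Branch 2 (series LC): Z₂ = j(X_L − X_C) = j279 Ω
Parallel: Z = Z₁Z₂/(Z₁+Z₂), |Z| = 182 Ω, ∠Z = 40.7°
cos φ = cos(40.7°) = 0.758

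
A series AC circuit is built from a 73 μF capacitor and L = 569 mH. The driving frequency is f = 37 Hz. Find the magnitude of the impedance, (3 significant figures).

73.4 Ω

ω = 2πf = 232.5 rad/s
X_L = ωL = 132 Ω
X_C = 1/(ωC) = 58.9 Ω
Net reactance X = X_L − X_C = 73.4 Ω
Z = j73.4 Ω
|Z| = √(0² + 73.4²) = 73.4 Ω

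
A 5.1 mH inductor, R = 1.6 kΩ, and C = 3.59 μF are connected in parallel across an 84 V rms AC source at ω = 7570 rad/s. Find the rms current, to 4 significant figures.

119.2 mA

X_L = ωL = 38.61 Ω
X_C = 1/(ωC) = 36.80 Ω
Parallel: admittances add. Y = 1/R + 1/(jωL) + jωC
Y = (0.0006250 + j0.001274) S
|Y| = 0.001419 S → |Z| = 1/|Y| = 704.6 Ω, ∠Z = −∠Y = -63.87°
I = V/|Z| = 84/704.6 = 119.2 mA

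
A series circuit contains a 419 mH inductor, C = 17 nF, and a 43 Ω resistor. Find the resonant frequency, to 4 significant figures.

1.886 kHz

ω₀ = 1/√(LC) = 1/√(0.419 × 1.7e-08) = 11850 rad/s
f₀ = ω₀/(2π) = 1.886 kHz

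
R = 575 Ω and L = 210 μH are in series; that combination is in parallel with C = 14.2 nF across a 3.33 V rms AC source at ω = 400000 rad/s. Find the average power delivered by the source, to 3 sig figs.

X_L = ωL = 84.0 Ω
X_C = 1/(ωC) = 176 Ω
Branch 1 (R+jX_L): Z₁ = 575 + j84.0 Ω, |Z₁| = 581 Ω
Branch 2 (−jX_C): Z₂ = −j176 Ω
Parallel: Z = Z₁Z₂/(Z₁+Z₂), |Z| = 176 Ω, ∠Z = -72.6°
I = V/|Z| = 19.0 mA
P = VI cos φ = 3.33 × 0.0190 × cos(-72.6°) = 18.9 mW

18.9 mW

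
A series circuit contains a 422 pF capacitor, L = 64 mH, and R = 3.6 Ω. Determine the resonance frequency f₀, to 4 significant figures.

30.62 kHz

ω₀ = 1/√(LC) = 1/√(0.064 × 4.22e-10) = 192400 rad/s
f₀ = ω₀/(2π) = 30.62 kHz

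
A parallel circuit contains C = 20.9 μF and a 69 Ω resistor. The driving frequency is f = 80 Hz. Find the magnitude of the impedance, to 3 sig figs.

ω = 2πf = 502.7 rad/s
X_C = 1/(ωC) = 95.2 Ω
Parallel: admittances add. Y = 1/R + jωC
Y = (0.0145 + j0.0105) S
|Y| = 0.0179 S → |Z| = 1/|Y| = 55.9 Ω, ∠Z = −∠Y = -35.9°

55.9 Ω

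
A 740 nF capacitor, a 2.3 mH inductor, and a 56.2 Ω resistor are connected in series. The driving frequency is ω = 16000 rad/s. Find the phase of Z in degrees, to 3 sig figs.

-40.3°

X_L = ωL = 36.8 Ω
X_C = 1/(ωC) = 84.5 Ω
Net reactance X = X_L − X_C = -47.7 Ω
Z = 56.2 − j47.7 Ω
|Z| = √(56.2² + 47.7²) = 73.7 Ω
∠Z = arctan(-47.7/56.2) = -40.3°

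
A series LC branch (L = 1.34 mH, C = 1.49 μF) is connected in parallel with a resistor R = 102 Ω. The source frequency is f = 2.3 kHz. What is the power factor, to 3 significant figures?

0.257

ω = 2πf = 14450 rad/s
X_L = ωL = 19.4 Ω
X_C = 1/(ωC) = 46.4 Ω
Branch 1: Z₁ = R = 102 Ω
Branch 2 (series LC): Z₂ = j(X_L − X_C) = −j27.1 Ω
Parallel: Z = Z₁Z₂/(Z₁+Z₂), |Z| = 26.2 Ω, ∠Z = -75.1°
cos φ = cos(-75.1°) = 0.257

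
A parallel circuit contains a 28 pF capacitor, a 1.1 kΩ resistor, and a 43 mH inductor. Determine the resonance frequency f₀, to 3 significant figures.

ω₀ = 1/√(LC) = 1/√(0.043 × 2.8e-11) = 911400 rad/s
f₀ = ω₀/(2π) = 145 kHz

145 kHz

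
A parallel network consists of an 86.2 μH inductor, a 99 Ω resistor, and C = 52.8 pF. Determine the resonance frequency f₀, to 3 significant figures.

2.36 MHz

ω₀ = 1/√(LC) = 1/√(8.62e-05 × 5.28e-11) = 1.482e+07 rad/s
f₀ = ω₀/(2π) = 2.36 MHz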